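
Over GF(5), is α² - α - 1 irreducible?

No

Write h(α) = α² - α - 1.
Check for roots in GF(5): h(0) = 4; h(1) = 4; h(2) = 1; h(3) = 0 → root; h(4) = 1.
h(3) = 0, so (α − 3) divides h(α); h is reducible.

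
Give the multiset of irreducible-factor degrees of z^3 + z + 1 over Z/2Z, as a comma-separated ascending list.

3

Write f(z) = z^3 + z + 1.
Roots in Z/2Z: f(0) = 1; f(1) = 1.
Complete factorization: f(z) = (z^3 + z + 1).
Factor degrees with multiplicity: 3 = 3.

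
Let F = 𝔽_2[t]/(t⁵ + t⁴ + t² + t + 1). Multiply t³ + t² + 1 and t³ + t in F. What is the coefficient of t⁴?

Multiply in 𝔽_2[t]: (t³ + t² + 1)·(t³ + t) = t⁶ + t⁵ + t⁴ + t.
Reduce using t⁵ ≡ t⁴ + t² + t + 1 (mod t⁵ + t⁴ + t² + t + 1).
Reduced: t⁴ + t³ + t².

1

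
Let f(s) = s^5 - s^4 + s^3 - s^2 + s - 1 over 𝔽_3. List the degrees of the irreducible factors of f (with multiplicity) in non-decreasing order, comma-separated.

Roots in 𝔽_3: f(0) = 2; f(1) = 0 → root; f(2) = 0 → root.
Linear factors from roots: (s - 1), (s + 1).
Complete factorization: f(s) = (s + 1)^2·(s - 1)^3.
Factor degrees with multiplicity: 1 + 1 + 1 + 1 + 1 = 5.

1, 1, 1, 1, 1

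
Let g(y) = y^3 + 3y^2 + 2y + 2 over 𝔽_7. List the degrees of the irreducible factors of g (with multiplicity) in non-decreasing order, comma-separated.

3

Complete factorization: g(y) = (y^3 + 3y^2 + 2y + 2).
Factor degrees with multiplicity: 3 = 3.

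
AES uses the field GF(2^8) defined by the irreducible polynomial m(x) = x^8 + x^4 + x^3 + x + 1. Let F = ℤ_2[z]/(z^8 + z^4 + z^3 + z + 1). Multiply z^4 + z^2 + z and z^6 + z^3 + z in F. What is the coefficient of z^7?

Multiply in ℤ_2[z]: (z^4 + z^2 + z)·(z^6 + z^3 + z) = z^10 + z^8 + z^4 + z^3 + z^2.
Reduce using z^8 ≡ z^4 + z^3 + z + 1 (mod z^8 + z^4 + z^3 + z + 1).
Reduced: z^6 + z^5 + z^3 + z + 1.

0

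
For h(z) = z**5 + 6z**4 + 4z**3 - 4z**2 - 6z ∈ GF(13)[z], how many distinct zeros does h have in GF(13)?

2

Evaluate at each of the 13 elements of GF(13):
h(0) = 0 → root; h(1) = 1; h(2) = 2; h(3) = 3; h(4) = 11; h(5) = 4; h(6) = 12; h(7) = 3; h(8) = 3; h(9) = 8; h(10) = 0 → root; h(11) = 2; h(12) = 3.
Roots: {0, 10}.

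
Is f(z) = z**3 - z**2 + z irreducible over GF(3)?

No

Check for roots in GF(3): f(0) = 0 → root; f(1) = 1; f(2) = 0 → root.
f(0) = 0, so (z) divides f(z); f is reducible.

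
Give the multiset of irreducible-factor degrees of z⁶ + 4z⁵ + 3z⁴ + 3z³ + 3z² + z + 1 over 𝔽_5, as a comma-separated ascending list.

1, 2, 3

Write h(z) = z⁶ + 4z⁵ + 3z⁴ + 3z³ + 3z² + z + 1.
Roots in 𝔽_5: h(0) = 1; h(1) = 1; h(2) = 4; h(3) = 1; h(4) = 0 → root.
Linear factors from roots: (z + 1).
Complete factorization: h(z) = (z + 1)·(z² + z + 2)·(z³ + 2z² + z + 3).
Factor degrees with multiplicity: 1 + 2 + 3 = 6.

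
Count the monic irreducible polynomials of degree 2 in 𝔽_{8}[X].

28

By the necklace-counting formula, N_8(2) = (1/2) Σ_{d|2} μ(2/d)·8^d.
Divisors of 2: 1, 2; μ(2/d) for each: -1, 1.
Σ = − 8^1 + 8^2 = 56.
N = 56/2 = 28.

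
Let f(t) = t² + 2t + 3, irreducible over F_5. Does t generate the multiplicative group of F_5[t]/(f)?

Yes

|GF(5^2)^×| = 5^2 − 1 = 24. Prime factorization: 24 = 2^3·3.
f is primitive ⇔ t has order 24 in GF(5)[t]/(f), i.e. t^(24/q) ≠ 1 for each prime q | 24.
t^(12) mod f = 4.
t^(8) mod f = 4t + 1.
None equal 1, so t has full order 24; f is primitive.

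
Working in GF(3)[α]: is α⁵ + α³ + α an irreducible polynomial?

Write h(α) = α⁵ + α³ + α.
Check for roots in GF(3): h(0) = 0 → root; h(1) = 0 → root; h(2) = 0 → root.
h(0) = 0, so (α) divides h(α); h is reducible.

No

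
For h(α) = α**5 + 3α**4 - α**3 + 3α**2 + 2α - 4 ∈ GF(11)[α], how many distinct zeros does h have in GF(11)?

2

Evaluate at each of the 11 elements of GF(11):
h(0) = 7; h(1) = 4; h(2) = 7; h(3) = 4; h(4) = 9; h(5) = 6; h(6) = 3; h(7) = 9; h(8) = 0 → root; h(9) = 6; h(10) = 0 → root.
Roots: {8, 10}.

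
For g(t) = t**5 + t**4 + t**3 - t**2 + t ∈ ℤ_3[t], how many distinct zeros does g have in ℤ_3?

3

Evaluate at each of the 3 elements of ℤ_3:
g(0) = 0 → root; g(1) = 0 → root; g(2) = 0 → root.
Roots: {0, 1, 2}.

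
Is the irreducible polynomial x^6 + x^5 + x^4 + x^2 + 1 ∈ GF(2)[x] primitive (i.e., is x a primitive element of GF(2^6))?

Write f(x) = x^6 + x^5 + x^4 + x^2 + 1.
|GF(2^6)^×| = 2^6 − 1 = 63. Prime factorization: 63 = 3^2·7.
f is primitive ⇔ x has order 63 in GF(2)[x]/(f), i.e. x^(63/q) ≠ 1 for each prime q | 63.
x^(21) mod f = 1
x^(9) mod f = x^3 + 1.
Since x^(21) = 1, the order of x divides 21 < 63; not primitive.

No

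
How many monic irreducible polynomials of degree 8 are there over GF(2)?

By the necklace-counting formula, N_2(8) = (1/8) Σ_{d|8} μ(8/d)·2^d.
Divisors of 8: 1, 2, 4, 8; μ(8/d) for each: 0, 0, -1, 1.
Σ = − 2^4 + 2^8 = 240.
N = 240/8 = 30.

30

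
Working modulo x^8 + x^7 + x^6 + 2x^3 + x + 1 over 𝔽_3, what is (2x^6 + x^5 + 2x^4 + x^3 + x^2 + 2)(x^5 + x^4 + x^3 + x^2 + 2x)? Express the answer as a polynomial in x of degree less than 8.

x^7 + 2x^6 + 2x^4 + x^3 + 2x^2 + 2x

Multiply in 𝔽_3[x]: (2x^6 + x^5 + 2x^4 + x^3 + x^2 + 2)·(x^5 + x^4 + x^3 + x^2 + 2x) = 2x^11 + 2x^9 + 2x^5 + 2x^4 + x^3 + 2x^2 + x.
Reduce using x^8 ≡ 2x^7 + 2x^6 + x^3 + 2x + 2 (mod x^8 + x^7 + x^6 + 2x^3 + x + 1).
Reduced: x^7 + 2x^6 + 2x^4 + x^3 + 2x^2 + 2x.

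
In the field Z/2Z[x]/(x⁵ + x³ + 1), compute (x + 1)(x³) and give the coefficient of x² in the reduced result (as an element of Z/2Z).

0

Multiply in Z/2Z[x]: (x + 1)·(x³) = x⁴ + x³.
Reduced: x⁴ + x³.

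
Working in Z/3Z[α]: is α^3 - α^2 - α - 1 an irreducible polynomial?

Write f(α) = α^3 - α^2 - α - 1.
Check for roots in Z/3Z: f(0) = 2; f(1) = 1; f(2) = 1.
No roots. A degree-3 polynomial over a field with no linear factor is irreducible.

Yes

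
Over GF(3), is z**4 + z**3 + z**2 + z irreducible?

No

Write h(z) = z**4 + z**3 + z**2 + z.
Check for roots in GF(3): h(0) = 0 → root; h(1) = 1; h(2) = 0 → root.
h(0) = 0, so (z) divides h(z); h is reducible.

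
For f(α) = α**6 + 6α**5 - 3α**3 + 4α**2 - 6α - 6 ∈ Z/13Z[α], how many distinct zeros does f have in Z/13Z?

1

Evaluate at each of the 13 elements of Z/13Z:
f(0) = 7; f(1) = 9; f(2) = 9; f(3) = 12; f(4) = 7; f(5) = 4; f(6) = 11; f(7) = 3; f(8) = 0 → root; f(9) = 7; f(10) = 11; f(11) = 9; f(12) = 2.
Roots: {8}.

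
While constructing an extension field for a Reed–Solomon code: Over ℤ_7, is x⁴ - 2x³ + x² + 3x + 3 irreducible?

Yes

Write P(x) = x⁴ - 2x³ + x² + 3x + 3.
Check for roots in ℤ_7: P(0) = 3; P(1) = 6; P(2) = 6; P(3) = 6; P(4) = 5; P(5) = 5; P(6) = 4.
No roots, so no linear factors.
Degree-2 irreducible divisors: test the 21 monic irreducibles of degree 2 over GF(7).
None of them divide P (all give nonzero remainder).
No irreducible factor of degree ≤ 2 exists, so P is irreducible over GF(7).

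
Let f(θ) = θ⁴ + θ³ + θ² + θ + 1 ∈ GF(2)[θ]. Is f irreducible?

Yes

Check for roots in GF(2): f(0) = 1; f(1) = 1.
No roots, so no linear factors.
Monic irreducibles of degree 2 over GF(2): θ² + θ + 1.
None of them divide f (all give nonzero remainder).
No irreducible factor of degree ≤ 2 exists, so f is irreducible over GF(2).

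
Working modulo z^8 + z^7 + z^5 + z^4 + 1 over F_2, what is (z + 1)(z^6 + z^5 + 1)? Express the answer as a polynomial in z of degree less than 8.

Multiply in F_2[z]: (z + 1)·(z^6 + z^5 + 1) = z^7 + z^5 + z + 1.
Reduced: z^7 + z^5 + z + 1.

z^7 + z^5 + z + 1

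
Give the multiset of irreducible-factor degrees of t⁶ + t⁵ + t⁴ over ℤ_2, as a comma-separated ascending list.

Write h(t) = t⁶ + t⁵ + t⁴.
Roots in ℤ_2: h(0) = 0 → root; h(1) = 1.
Linear factors from roots: (t).
Complete factorization: h(t) = (t)^4·(t² + t + 1).
Factor degrees with multiplicity: 1 + 1 + 1 + 1 + 2 = 6.

1, 1, 1, 1, 2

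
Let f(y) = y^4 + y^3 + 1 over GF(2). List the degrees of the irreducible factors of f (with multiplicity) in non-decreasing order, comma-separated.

4

Roots in GF(2): f(0) = 1; f(1) = 1.
Complete factorization: f(y) = (y^4 + y^3 + 1).
Factor degrees with multiplicity: 4 = 4.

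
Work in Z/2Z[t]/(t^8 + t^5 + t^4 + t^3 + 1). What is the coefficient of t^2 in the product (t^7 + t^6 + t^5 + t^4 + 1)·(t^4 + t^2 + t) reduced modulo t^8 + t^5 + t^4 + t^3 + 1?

Multiply in Z/2Z[t]: (t^7 + t^6 + t^5 + t^4 + 1)·(t^4 + t^2 + t) = t^11 + t^10 + t^8 + t^5 + t^4 + t^2 + t.
Reduce using t^8 ≡ t^5 + t^4 + t^3 + 1 (mod t^8 + t^5 + t^4 + t^3 + 1).
Reduced: t^4 + t^3 + t.

0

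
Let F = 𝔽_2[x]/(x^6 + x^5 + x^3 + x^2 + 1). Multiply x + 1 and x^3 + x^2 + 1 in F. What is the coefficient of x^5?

0

Multiply in 𝔽_2[x]: (x + 1)·(x^3 + x^2 + 1) = x^4 + x^2 + x + 1.
Reduced: x^4 + x^2 + x + 1.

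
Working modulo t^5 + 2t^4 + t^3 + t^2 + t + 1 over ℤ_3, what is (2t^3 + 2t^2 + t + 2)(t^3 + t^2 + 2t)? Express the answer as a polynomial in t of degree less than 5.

Multiply in ℤ_3[t]: (2t^3 + 2t^2 + t + 2)·(t^3 + t^2 + 2t) = 2t^6 + t^5 + t^4 + t^3 + t^2 + t.
Reduce using t^5 ≡ t^4 + 2t^3 + 2t^2 + 2t + 2 (mod t^5 + 2t^4 + t^3 + t^2 + t + 1).
Reduced: 2t^4 + 2t^3 + 2t^2 + 2t.

2t^4 + 2t^3 + 2t^2 + 2t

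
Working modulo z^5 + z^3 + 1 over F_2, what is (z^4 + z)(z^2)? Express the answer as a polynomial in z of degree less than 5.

z^4 + z^3 + z

Multiply in F_2[z]: (z^4 + z)·(z^2) = z^6 + z^3.
Reduce using z^5 ≡ z^3 + 1 (mod z^5 + z^3 + 1).
Reduced: z^4 + z^3 + z.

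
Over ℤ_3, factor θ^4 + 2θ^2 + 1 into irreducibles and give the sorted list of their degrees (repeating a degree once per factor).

2, 2

Write h(θ) = θ^4 + 2θ^2 + 1.
Roots in ℤ_3: h(0) = 1; h(1) = 1; h(2) = 1.
Complete factorization: h(θ) = (θ^2 + 1)^2.
Factor degrees with multiplicity: 2 + 2 = 4.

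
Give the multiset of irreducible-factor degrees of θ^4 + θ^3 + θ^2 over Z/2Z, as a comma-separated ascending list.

1, 1, 2

Write h(θ) = θ^4 + θ^3 + θ^2.
Roots in Z/2Z: h(0) = 0 → root; h(1) = 1.
Linear factors from roots: (θ).
Complete factorization: h(θ) = (θ)^2·(θ^2 + θ + 1).
Factor degrees with multiplicity: 1 + 1 + 2 = 4.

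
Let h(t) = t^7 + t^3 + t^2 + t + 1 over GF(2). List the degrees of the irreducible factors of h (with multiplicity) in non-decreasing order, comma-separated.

Roots in GF(2): h(0) = 1; h(1) = 1.
Complete factorization: h(t) = (t^7 + t^3 + t^2 + t + 1).
Factor degrees with multiplicity: 7 = 7.

7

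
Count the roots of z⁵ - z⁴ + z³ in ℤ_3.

2

Write g(z) = z⁵ - z⁴ + z³.
Evaluate at each of the 3 elements of ℤ_3:
g(0) = 0 → root; g(1) = 1; g(2) = 0 → root.
Roots: {0, 2}.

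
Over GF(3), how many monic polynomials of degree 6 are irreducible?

116

x^(3^6) − x is the product of all monic irreducibles of degree dividing 6; Möbius inversion gives N = (1/6) Σ μ(6/d)·3^d.
Divisors of 6: 1, 2, 3, 6; μ(6/d) for each: 1, -1, -1, 1.
Σ = 3^1 − 3^2 − 3^3 + 3^6 = 696.
N = 696/6 = 116.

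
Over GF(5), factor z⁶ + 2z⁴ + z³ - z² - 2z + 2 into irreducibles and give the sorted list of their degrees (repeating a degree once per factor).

1, 1, 4

Write h(z) = z⁶ + 2z⁴ + z³ - z² - 2z + 2.
Roots in GF(5): h(0) = 2; h(1) = 3; h(2) = 3; h(3) = 0 → root; h(4) = 0 → root.
Linear factors from roots: (z + 2), (z + 1).
Complete factorization: h(z) = (z + 1)·(z + 2)·(z⁴ + 2z³ - z² + 1).
Factor degrees with multiplicity: 1 + 1 + 4 = 6.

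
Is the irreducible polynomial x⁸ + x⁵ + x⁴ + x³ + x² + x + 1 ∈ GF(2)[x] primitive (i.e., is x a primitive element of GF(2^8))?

Write f(x) = x⁸ + x⁵ + x⁴ + x³ + x² + x + 1.
|GF(2^8)^×| = 2^8 − 1 = 255. Prime factorization: 255 = 3·5·17.
f is primitive ⇔ x has order 255 in GF(2)[x]/(f), i.e. x^(255/q) ≠ 1 for each prime q | 255.
x^(85) mod f = 1
x^(51) mod f = x⁷ + x⁵ + x³ + x² + x + 1.
x^(15) mod f = x⁶ + x³ + x + 1.
Since x^(85) = 1, the order of x divides 85 < 255; not primitive.

No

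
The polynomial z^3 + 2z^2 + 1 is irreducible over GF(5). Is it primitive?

Write f(z) = z^3 + 2z^2 + 1.
|GF(5^3)^×| = 5^3 − 1 = 124. Prime factorization: 124 = 2^2·31.
f is primitive ⇔ z has order 124 in GF(5)[z]/(f), i.e. z^(124/q) ≠ 1 for each prime q | 124.
z^(62) mod f = 1
z^(4) mod f = 4z^2 + 4z + 2.
Since z^(62) = 1, the order of z divides 62 < 124; not primitive.

No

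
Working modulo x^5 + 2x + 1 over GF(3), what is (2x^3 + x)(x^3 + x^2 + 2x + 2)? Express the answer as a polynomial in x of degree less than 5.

2x^4 + 2x^3 + x^2 + 2x + 1

Multiply in GF(3)[x]: (2x^3 + x)·(x^3 + x^2 + 2x + 2) = 2x^6 + 2x^5 + 2x^4 + 2x^3 + 2x^2 + 2x.
Reduce using x^5 ≡ x + 2 (mod x^5 + 2x + 1).
Reduced: 2x^4 + 2x^3 + x^2 + 2x + 1.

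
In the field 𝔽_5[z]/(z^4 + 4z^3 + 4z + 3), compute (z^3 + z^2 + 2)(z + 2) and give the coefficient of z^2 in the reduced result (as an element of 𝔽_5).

Multiply in 𝔽_5[z]: (z^3 + z^2 + 2)·(z + 2) = z^4 + 3z^3 + 2z^2 + 2z + 4.
Reduce using z^4 ≡ z^3 + z + 2 (mod z^4 + 4z^3 + 4z + 3).
Reduced: 4z^3 + 2z^2 + 3z + 1.

2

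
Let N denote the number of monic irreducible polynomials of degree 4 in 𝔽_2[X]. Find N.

3

Gauss's count: N_{2}(4) = (1/4) Σ_{d|4} μ(4/d)·2^d.
Divisors of 4: 1, 2, 4; μ(4/d) for each: 0, -1, 1.
Σ = − 2^2 + 2^4 = 12.
N = 12/4 = 3.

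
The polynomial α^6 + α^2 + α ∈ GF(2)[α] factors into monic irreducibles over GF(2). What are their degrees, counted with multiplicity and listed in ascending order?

1, 2, 3

Write h(α) = α^6 + α^2 + α.
Roots in GF(2): h(0) = 0 → root; h(1) = 1.
Linear factors from roots: (α).
Complete factorization: h(α) = (α)·(α^2 + α + 1)·(α^3 + α^2 + 1).
Factor degrees with multiplicity: 1 + 2 + 3 = 6.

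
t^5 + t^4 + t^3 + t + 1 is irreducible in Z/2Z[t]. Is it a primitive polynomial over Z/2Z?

Write f(t) = t^5 + t^4 + t^3 + t + 1.
|GF(2^5)^×| = 2^5 − 1 = 31. Prime factorization: 31 = 31.
f is primitive ⇔ t has order 31 in GF(2)[t]/(f), i.e. t^(31/q) ≠ 1 for each prime q | 31.
t^(1) mod f = t.
None equal 1, so t has full order 31; f is primitive.

Yes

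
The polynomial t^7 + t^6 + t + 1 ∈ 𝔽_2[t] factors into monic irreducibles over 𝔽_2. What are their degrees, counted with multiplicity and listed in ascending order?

1, 1, 1, 2, 2

Write h(t) = t^7 + t^6 + t + 1.
Roots in 𝔽_2: h(0) = 1; h(1) = 0 → root.
Linear factors from roots: (t + 1).
Complete factorization: h(t) = (t + 1)^3·(t^2 + t + 1)^2.
Factor degrees with multiplicity: 1 + 1 + 1 + 2 + 2 = 7.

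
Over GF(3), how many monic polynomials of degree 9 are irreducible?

2184

Gauss's count: N_{3}(9) = (1/9) Σ_{d|9} μ(9/d)·3^d.
Divisors of 9: 1, 3, 9; μ(9/d) for each: 0, -1, 1.
Σ = − 3^3 + 3^9 = 19656.
N = 19656/9 = 2184.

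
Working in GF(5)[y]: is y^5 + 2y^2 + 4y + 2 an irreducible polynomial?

No

Write f(y) = y^5 + 2y^2 + 4y + 2.
Check for roots in GF(5): f(0) = 2; f(1) = 4; f(2) = 0 → root; f(3) = 0 → root; f(4) = 4.
f(2) = 0, so (y − 2) divides f(y); f is reducible.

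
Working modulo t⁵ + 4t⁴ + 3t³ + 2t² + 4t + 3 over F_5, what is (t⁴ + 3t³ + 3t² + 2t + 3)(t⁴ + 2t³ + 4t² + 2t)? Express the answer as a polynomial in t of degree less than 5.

4t^4 + 2t^3 + 3t^2 + t + 1

Multiply in F_5[t]: (t⁴ + 3t³ + 3t² + 2t + 3)·(t⁴ + 2t³ + 4t² + 2t) = t⁸ + 3t⁶ + 2t⁵ + t² + t.
Reduce using t⁵ ≡ t⁴ + 2t³ + 3t² + t + 2 (mod t⁵ + 4t⁴ + 3t³ + 2t² + 4t + 3).
Reduced: 4t⁴ + 2t³ + 3t² + t + 1.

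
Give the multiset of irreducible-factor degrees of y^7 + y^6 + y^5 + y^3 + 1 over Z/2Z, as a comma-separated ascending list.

Write g(y) = y^7 + y^6 + y^5 + y^3 + 1.
Roots in Z/2Z: g(0) = 1; g(1) = 1.
Complete factorization: g(y) = (y^2 + y + 1)^2·(y^3 + y^2 + 1).
Factor degrees with multiplicity: 2 + 2 + 3 = 7.

2, 2, 3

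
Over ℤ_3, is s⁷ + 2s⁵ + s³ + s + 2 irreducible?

Write m(s) = s⁷ + 2s⁵ + s³ + s + 2.
Check for roots in ℤ_3: m(0) = 2; m(1) = 1; m(2) = 0 → root.
m(2) = 0, so (s − 2) divides m(s); m is reducible.

No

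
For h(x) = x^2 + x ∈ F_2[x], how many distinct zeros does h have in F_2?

Evaluate at each of the 2 elements of F_2:
h(0) = 0 → root; h(1) = 0 → root.
Roots: {0, 1}.

2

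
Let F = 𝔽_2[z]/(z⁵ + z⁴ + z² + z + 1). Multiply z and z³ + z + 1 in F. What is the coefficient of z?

1

Multiply in 𝔽_2[z]: (z)·(z³ + z + 1) = z⁴ + z² + z.
Reduced: z⁴ + z² + z.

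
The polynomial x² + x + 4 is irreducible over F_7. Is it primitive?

Write f(x) = x² + x + 4.
|GF(7^2)^×| = 7^2 − 1 = 48. Prime factorization: 48 = 2^4·3.
f is primitive ⇔ x has order 48 in GF(7)[x]/(f), i.e. x^(48/q) ≠ 1 for each prime q | 48.
x^(24) mod f = 1
x^(16) mod f = 2.
Since x^(24) = 1, the order of x divides 24 < 48; not primitive.

No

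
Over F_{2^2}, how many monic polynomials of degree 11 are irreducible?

381300

Gauss's count: N_{4}(11) = (1/11) Σ_{d|11} μ(11/d)·4^d.
Divisors of 11: 1, 11; μ(11/d) for each: -1, 1.
Σ = − 4^1 + 4^11 = 4194300.
N = 4194300/11 = 381300.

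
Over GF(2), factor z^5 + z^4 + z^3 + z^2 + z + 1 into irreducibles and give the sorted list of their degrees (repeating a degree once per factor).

1, 2, 2

Write g(z) = z^5 + z^4 + z^3 + z^2 + z + 1.
Roots in GF(2): g(0) = 1; g(1) = 0 → root.
Linear factors from roots: (z + 1).
Complete factorization: g(z) = (z + 1)·(z^2 + z + 1)^2.
Factor degrees with multiplicity: 1 + 2 + 2 = 5.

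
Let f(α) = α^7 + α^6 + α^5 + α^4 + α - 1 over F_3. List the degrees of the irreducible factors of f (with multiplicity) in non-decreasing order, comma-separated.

Roots in F_3: f(0) = 2; f(1) = 1; f(2) = 1.
Complete factorization: f(α) = (α^7 + α^6 + α^5 + α^4 + α - 1).
Factor degrees with multiplicity: 7 = 7.

7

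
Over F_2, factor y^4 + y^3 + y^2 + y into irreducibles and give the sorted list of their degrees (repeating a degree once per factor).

1, 1, 1, 1

Write f(y) = y^4 + y^3 + y^2 + y.
Roots in F_2: f(0) = 0 → root; f(1) = 0 → root.
Linear factors from roots: (y), (y + 1).
Complete factorization: f(y) = (y)·(y + 1)^3.
Factor degrees with multiplicity: 1 + 1 + 1 + 1 = 4.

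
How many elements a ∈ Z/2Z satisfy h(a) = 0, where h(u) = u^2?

1

Evaluate at each of the 2 elements of Z/2Z:
h(0) = 0 → root; h(1) = 1.
Roots: {0}.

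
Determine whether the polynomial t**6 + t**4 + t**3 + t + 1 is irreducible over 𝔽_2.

Yes

Write f(t) = t**6 + t**4 + t**3 + t + 1.
Check for roots in 𝔽_2: f(0) = 1; f(1) = 1.
No roots, so no linear factors.
Monic irreducibles of degree 2 over GF(2): t**2 + t + 1.
None of them divide f (all give nonzero remainder).
Monic irreducibles of degree 3 over GF(2): t**3 + t + 1, t**3 + t**2 + 1.
None of them divide f (all give nonzero remainder).
No irreducible factor of degree ≤ 3 exists, so f is irreducible over GF(2).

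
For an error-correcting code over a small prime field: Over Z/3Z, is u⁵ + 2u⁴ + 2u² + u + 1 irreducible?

Write f(u) = u⁵ + 2u⁴ + 2u² + u + 1.
Check for roots in Z/3Z: f(0) = 1; f(1) = 1; f(2) = 0 → root.
f(2) = 0, so (u − 2) divides f(u); f is reducible.

No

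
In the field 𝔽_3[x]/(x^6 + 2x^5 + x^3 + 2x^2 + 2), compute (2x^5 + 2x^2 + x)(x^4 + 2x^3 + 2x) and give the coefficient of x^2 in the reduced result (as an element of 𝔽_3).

Multiply in 𝔽_3[x]: (2x^5 + 2x^2 + x)·(x^4 + 2x^3 + 2x) = 2x^9 + x^8 + 2x^5 + 2x^4 + x^3 + 2x^2.
Reduce using x^6 ≡ x^5 + 2x^3 + x^2 + 1 (mod x^6 + 2x^5 + x^3 + 2x^2 + 2).
Reduced: 2x^5 + 2x^4 + 2x^3 + 1.

0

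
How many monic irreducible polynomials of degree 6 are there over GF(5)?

2580

The number of monic irreducibles of degree 6 over GF(5) is (1/6)·Σ_{d∣6} μ(6/d) 5^d.
Divisors of 6: 1, 2, 3, 6; μ(6/d) for each: 1, -1, -1, 1.
Σ = 5^1 − 5^2 − 5^3 + 5^6 = 15480.
N = 15480/6 = 2580.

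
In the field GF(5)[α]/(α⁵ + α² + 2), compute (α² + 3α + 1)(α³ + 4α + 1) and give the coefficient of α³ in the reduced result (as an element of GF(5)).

0

Multiply in GF(5)[α]: (α² + 3α + 1)·(α³ + 4α + 1) = α⁵ + 3α⁴ + 3α² + 2α + 1.
Reduce using α⁵ ≡ 4α² + 3 (mod α⁵ + α² + 2).
Reduced: 3α⁴ + 2α² + 2α + 4.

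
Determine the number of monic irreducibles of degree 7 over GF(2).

18

By the necklace-counting formula, N_2(7) = (1/7) Σ_{d|7} μ(7/d)·2^d.
Divisors of 7: 1, 7; μ(7/d) for each: -1, 1.
Σ = − 2^1 + 2^7 = 126.
N = 126/7 = 18.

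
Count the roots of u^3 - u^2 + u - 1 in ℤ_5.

Write P(u) = u^3 - u^2 + u - 1.
Evaluate at each of the 5 elements of ℤ_5:
P(0) = 4; P(1) = 0 → root; P(2) = 0 → root; P(3) = 0 → root; P(4) = 1.
Roots: {1, 2, 3}.

3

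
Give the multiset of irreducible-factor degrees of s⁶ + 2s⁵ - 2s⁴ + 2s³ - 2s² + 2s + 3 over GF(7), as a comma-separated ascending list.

Write h(s) = s⁶ + 2s⁵ - 2s⁴ + 2s³ - 2s² + 2s + 3.
Complete factorization: h(s) = (s⁶ + 2s⁵ - 2s⁴ + 2s³ - 2s² + 2s + 3).
Factor degrees with multiplicity: 6 = 6.

6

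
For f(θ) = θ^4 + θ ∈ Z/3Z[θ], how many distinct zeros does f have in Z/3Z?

Evaluate at each of the 3 elements of Z/3Z:
f(0) = 0 → root; f(1) = 2; f(2) = 0 → root.
Roots: {0, 2}.

2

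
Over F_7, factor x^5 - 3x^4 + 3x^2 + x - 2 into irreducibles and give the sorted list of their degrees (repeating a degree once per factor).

Write h(x) = x^5 - 3x^4 + 3x^2 + x - 2.
Linear factors from roots: (x - 1), (x - 3).
Complete factorization: h(x) = (x - 3)·(x - 1)^2·(x^2 + 2x + 3).
Factor degrees with multiplicity: 1 + 1 + 1 + 2 = 5.

1, 1, 1, 2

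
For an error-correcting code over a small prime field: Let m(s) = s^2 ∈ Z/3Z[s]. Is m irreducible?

Check for roots in Z/3Z: m(0) = 0 → root; m(1) = 1; m(2) = 1.
m(0) = 0, so (s) divides m(s); m is reducible.

No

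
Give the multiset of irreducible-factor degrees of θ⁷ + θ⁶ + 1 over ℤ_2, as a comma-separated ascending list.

7

Write f(θ) = θ⁷ + θ⁶ + 1.
Roots in ℤ_2: f(0) = 1; f(1) = 1.
Complete factorization: f(θ) = (θ⁷ + θ⁶ + 1).
Factor degrees with multiplicity: 7 = 7.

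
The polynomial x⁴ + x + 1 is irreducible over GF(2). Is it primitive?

Yes

Write f(x) = x⁴ + x + 1.
|GF(2^4)^×| = 2^4 − 1 = 15. Prime factorization: 15 = 3·5.
f is primitive ⇔ x has order 15 in GF(2)[x]/(f), i.e. x^(15/q) ≠ 1 for each prime q | 15.
x^(5) mod f = x² + x.
x^(3) mod f = x³.
None equal 1, so x has full order 15; f is primitive.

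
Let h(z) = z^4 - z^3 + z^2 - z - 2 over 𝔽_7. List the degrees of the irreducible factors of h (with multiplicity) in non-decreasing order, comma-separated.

Linear factors from roots: (z + 2).
Complete factorization: h(z) = (z + 2)^2·(z^2 + 2z + 3).
Factor degrees with multiplicity: 1 + 1 + 2 = 4.

1, 1, 2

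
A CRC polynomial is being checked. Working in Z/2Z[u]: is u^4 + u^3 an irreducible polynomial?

Write P(u) = u^4 + u^3.
Check for roots in Z/2Z: P(0) = 0 → root; P(1) = 0 → root.
P(0) = 0, so (u) divides P(u); P is reducible.

No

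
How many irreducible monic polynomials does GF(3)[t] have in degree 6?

x^(3^6) − x is the product of all monic irreducibles of degree dividing 6; Möbius inversion gives N = (1/6) Σ μ(6/d)·3^d.
Divisors of 6: 1, 2, 3, 6; μ(6/d) for each: 1, -1, -1, 1.
Σ = 3^1 − 3^2 − 3^3 + 3^6 = 696.
N = 696/6 = 116.

116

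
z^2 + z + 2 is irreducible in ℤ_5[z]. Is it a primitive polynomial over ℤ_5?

Yes

Write f(z) = z^2 + z + 2.
|GF(5^2)^×| = 5^2 − 1 = 24. Prime factorization: 24 = 2^3·3.
f is primitive ⇔ z has order 24 in GF(5)[z]/(f), i.e. z^(24/q) ≠ 1 for each prime q | 24.
z^(12) mod f = 4.
z^(8) mod f = 3z + 1.
None equal 1, so z has full order 24; f is primitive.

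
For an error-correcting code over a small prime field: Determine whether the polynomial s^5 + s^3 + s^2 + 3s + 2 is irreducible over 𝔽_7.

Write m(s) = s^5 + s^3 + s^2 + 3s + 2.
Check for roots in 𝔽_7: m(0) = 2; m(1) = 1; m(2) = 3; m(3) = 3; m(4) = 5; m(5) = 2; m(6) = 5.
No roots, so no linear factors.
Degree-2 irreducible divisors: test the 21 monic irreducibles of degree 2 over GF(7).
None of them divide m (all give nonzero remainder).
No irreducible factor of degree ≤ 2 exists, so m is irreducible over GF(7).

Yes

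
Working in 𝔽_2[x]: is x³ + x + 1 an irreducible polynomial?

Write P(x) = x³ + x + 1.
Check for roots in 𝔽_2: P(0) = 1; P(1) = 1.
No roots. A degree-3 polynomial over a field with no linear factor is irreducible.

Yes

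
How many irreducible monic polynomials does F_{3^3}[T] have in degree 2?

351

The number of monic irreducibles of degree 2 over GF(27) is (1/2)·Σ_{d∣2} μ(2/d) 27^d.
Divisors of 2: 1, 2; μ(2/d) for each: -1, 1.
Σ = − 27^1 + 27^2 = 702.
N = 702/2 = 351.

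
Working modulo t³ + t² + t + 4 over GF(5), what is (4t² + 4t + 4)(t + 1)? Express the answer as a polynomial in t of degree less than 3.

4t^2 + 4t + 3

Multiply in GF(5)[t]: (4t² + 4t + 4)·(t + 1) = 4t³ + 3t² + 3t + 4.
Reduce using t³ ≡ 4t² + 4t + 1 (mod t³ + t² + t + 4).
Reduced: 4t² + 4t + 3.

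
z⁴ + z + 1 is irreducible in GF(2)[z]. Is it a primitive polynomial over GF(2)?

Yes

Write f(z) = z⁴ + z + 1.
|GF(2^4)^×| = 2^4 − 1 = 15. Prime factorization: 15 = 3·5.
f is primitive ⇔ z has order 15 in GF(2)[z]/(f), i.e. z^(15/q) ≠ 1 for each prime q | 15.
z^(5) mod f = z² + z.
z^(3) mod f = z³.
None equal 1, so z has full order 15; f is primitive.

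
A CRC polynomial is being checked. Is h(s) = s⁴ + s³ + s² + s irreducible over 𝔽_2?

No

Check for roots in 𝔽_2: h(0) = 0 → root; h(1) = 0 → root.
h(0) = 0, so (s) divides h(s); h is reducible.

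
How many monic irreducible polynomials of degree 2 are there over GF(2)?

The number of monic irreducibles of degree 2 over GF(2) is (1/2)·Σ_{d∣2} μ(2/d) 2^d.
Divisors of 2: 1, 2; μ(2/d) for each: -1, 1.
Σ = − 2^1 + 2^2 = 2.
N = 2/2 = 1.

1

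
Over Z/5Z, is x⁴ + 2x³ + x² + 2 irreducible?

Write g(x) = x⁴ + 2x³ + x² + 2.
Check for roots in Z/5Z: g(0) = 2; g(1) = 1; g(2) = 3; g(3) = 1; g(4) = 2.
No roots, so no linear factors.
Degree-2 irreducible divisors: test the 10 monic irreducibles of degree 2 over GF(5).
None of them divide g (all give nonzero remainder).
No irreducible factor of degree ≤ 2 exists, so g is irreducible over GF(5).

Yes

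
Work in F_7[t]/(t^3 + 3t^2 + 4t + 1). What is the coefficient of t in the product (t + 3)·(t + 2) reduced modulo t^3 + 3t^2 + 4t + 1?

Multiply in F_7[t]: (t + 3)·(t + 2) = t^2 + 5t + 6.
Reduced: t^2 + 5t + 6.

5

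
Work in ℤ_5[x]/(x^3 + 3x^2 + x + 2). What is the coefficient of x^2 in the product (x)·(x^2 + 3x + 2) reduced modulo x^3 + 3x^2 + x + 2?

0

Multiply in ℤ_5[x]: (x)·(x^2 + 3x + 2) = x^3 + 3x^2 + 2x.
Reduce using x^3 ≡ 2x^2 + 4x + 3 (mod x^3 + 3x^2 + x + 2).
Reduced: x + 3.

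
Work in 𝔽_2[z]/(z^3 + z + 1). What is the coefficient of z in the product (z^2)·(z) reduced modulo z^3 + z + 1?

1

Multiply in 𝔽_2[z]: (z^2)·(z) = z^3.
Reduce using z^3 ≡ z + 1 (mod z^3 + z + 1).
Reduced: z + 1.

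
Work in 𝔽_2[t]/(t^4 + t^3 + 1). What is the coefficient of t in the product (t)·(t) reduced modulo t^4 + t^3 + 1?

0

Multiply in 𝔽_2[t]: (t)·(t) = t^2.
Reduced: t^2.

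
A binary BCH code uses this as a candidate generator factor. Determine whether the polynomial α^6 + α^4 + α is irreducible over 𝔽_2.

Write f(α) = α^6 + α^4 + α.
Check for roots in 𝔽_2: f(0) = 0 → root; f(1) = 1.
f(0) = 0, so (α) divides f(α); f is reducible.

No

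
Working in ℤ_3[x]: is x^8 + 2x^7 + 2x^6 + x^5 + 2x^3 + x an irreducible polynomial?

No

Write P(x) = x^8 + 2x^7 + 2x^6 + x^5 + 2x^3 + x.
Check for roots in ℤ_3: P(0) = 0 → root; P(1) = 0 → root; P(2) = 0 → root.
P(0) = 0, so (x) divides P(x); P is reducible.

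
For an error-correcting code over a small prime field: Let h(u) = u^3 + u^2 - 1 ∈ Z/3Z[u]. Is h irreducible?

Check for roots in Z/3Z: h(0) = 2; h(1) = 1; h(2) = 2.
No roots. A degree-3 polynomial over a field with no linear factor is irreducible.

Yes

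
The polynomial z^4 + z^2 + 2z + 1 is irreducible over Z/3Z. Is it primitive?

Write f(z) = z^4 + z^2 + 2z + 1.
|GF(3^4)^×| = 3^4 − 1 = 80. Prime factorization: 80 = 2^4·5.
f is primitive ⇔ z has order 80 in GF(3)[z]/(f), i.e. z^(80/q) ≠ 1 for each prime q | 80.
z^(40) mod f = 1
z^(16) mod f = 2z^3 + 2.
Since z^(40) = 1, the order of z divides 40 < 80; not primitive.

No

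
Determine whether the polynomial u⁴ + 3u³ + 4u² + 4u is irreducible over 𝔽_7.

Write h(u) = u⁴ + 3u³ + 4u² + 4u.
Check for roots in 𝔽_7: h(0) = 0 → root; h(1) = 5; h(2) = 1; h(3) = 0 → root; h(4) = 3; h(5) = 0 → root; h(6) = 5.
h(0) = 0, so (u) divides h(u); h is reducible.

No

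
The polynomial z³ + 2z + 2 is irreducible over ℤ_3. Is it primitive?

No

Write f(z) = z³ + 2z + 2.
|GF(3^3)^×| = 3^3 − 1 = 26. Prime factorization: 26 = 2·13.
f is primitive ⇔ z has order 26 in GF(3)[z]/(f), i.e. z^(26/q) ≠ 1 for each prime q | 26.
z^(13) mod f = 1
z^(2) mod f = z².
Since z^(13) = 1, the order of z divides 13 < 26; not primitive.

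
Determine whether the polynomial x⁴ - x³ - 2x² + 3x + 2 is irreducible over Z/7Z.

Write g(x) = x⁴ - x³ - 2x² + 3x + 2.
Check for roots in Z/7Z: g(0) = 2; g(1) = 3; g(2) = 1; g(3) = 5; g(4) = 6; g(5) = 5; g(6) = 6.
No roots, so no linear factors.
Degree-2 irreducible divisors: test the 21 monic irreducibles of degree 2 over GF(7).
None of them divide g (all give nonzero remainder).
No irreducible factor of degree ≤ 2 exists, so g is irreducible over GF(7).

Yes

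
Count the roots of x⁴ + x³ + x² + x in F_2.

2

Write h(x) = x⁴ + x³ + x² + x.
Evaluate at each of the 2 elements of F_2:
h(0) = 0 → root; h(1) = 0 → root.
Roots: {0, 1}.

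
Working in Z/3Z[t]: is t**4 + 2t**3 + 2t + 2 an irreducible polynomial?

No

Write P(t) = t**4 + 2t**3 + 2t + 2.
Check for roots in Z/3Z: P(0) = 2; P(1) = 1; P(2) = 2.
No roots, so no linear factors.
Monic irreducibles of degree 2 over GF(3): t**2 + 1, t**2 + t + 2, t**2 + 2t + 2.
t**2 + 1 divides P: P(t) = (t**2 + 1)·(t**2 + 2t + 2).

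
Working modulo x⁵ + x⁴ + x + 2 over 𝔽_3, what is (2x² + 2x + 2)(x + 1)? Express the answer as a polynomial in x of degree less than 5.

2x^3 + x^2 + x + 2

Multiply in 𝔽_3[x]: (2x² + 2x + 2)·(x + 1) = 2x³ + x² + x + 2.
Reduced: 2x³ + x² + x + 2.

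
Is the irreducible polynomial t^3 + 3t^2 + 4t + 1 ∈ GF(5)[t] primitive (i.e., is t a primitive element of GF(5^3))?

No

Write f(t) = t^3 + 3t^2 + 4t + 1.
|GF(5^3)^×| = 5^3 − 1 = 124. Prime factorization: 124 = 2^2·31.
f is primitive ⇔ t has order 124 in GF(5)[t]/(f), i.e. t^(124/q) ≠ 1 for each prime q | 124.
t^(62) mod f = 1
t^(4) mod f = t + 3.
Since t^(62) = 1, the order of t divides 62 < 124; not primitive.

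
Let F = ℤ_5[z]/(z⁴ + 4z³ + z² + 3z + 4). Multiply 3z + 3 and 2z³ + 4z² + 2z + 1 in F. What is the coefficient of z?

Multiply in ℤ_5[z]: (3z + 3)·(2z³ + 4z² + 2z + 1) = z⁴ + 3z³ + 3z² + 4z + 3.
Reduce using z⁴ ≡ z³ + 4z² + 2z + 1 (mod z⁴ + 4z³ + z² + 3z + 4).
Reduced: 4z³ + 2z² + z + 4.

1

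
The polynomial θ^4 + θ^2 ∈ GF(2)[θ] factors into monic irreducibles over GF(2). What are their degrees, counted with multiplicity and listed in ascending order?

Write f(θ) = θ^4 + θ^2.
Roots in GF(2): f(0) = 0 → root; f(1) = 0 → root.
Linear factors from roots: (θ), (θ + 1).
Complete factorization: f(θ) = (θ)^2·(θ + 1)^2.
Factor degrees with multiplicity: 1 + 1 + 1 + 1 = 4.

1, 1, 1, 1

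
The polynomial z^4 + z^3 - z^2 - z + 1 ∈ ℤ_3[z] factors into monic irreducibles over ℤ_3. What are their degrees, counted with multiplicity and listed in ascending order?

Write f(z) = z^4 + z^3 - z^2 - z + 1.
Roots in ℤ_3: f(0) = 1; f(1) = 1; f(2) = 1.
Complete factorization: f(z) = (z^2 - z - 1)^2.
Factor degrees with multiplicity: 2 + 2 = 4.

2, 2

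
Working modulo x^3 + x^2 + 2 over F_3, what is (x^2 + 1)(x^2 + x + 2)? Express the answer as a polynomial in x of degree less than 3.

2x + 2

Multiply in F_3[x]: (x^2 + 1)·(x^2 + x + 2) = x^4 + x^3 + x + 2.
Reduce using x^3 ≡ 2x^2 + 1 (mod x^3 + x^2 + 2).
Reduced: 2x + 2.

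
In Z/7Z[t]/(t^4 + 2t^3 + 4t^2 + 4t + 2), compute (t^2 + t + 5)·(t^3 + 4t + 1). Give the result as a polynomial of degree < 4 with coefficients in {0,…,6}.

Multiply in Z/7Z[t]: (t^2 + t + 5)·(t^3 + 4t + 1) = t^5 + t^4 + 2t^3 + 5t^2 + 5.
Reduce using t^4 ≡ 5t^3 + 3t^2 + 3t + 5 (mod t^4 + 2t^3 + 4t^2 + 4t + 2).
Reduced: 5t^2 + 2t.

5t^2 + 2t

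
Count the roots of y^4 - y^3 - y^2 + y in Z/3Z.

Write P(y) = y^4 - y^3 - y^2 + y.
Evaluate at each of the 3 elements of Z/3Z:
P(0) = 0 → root; P(1) = 0 → root; P(2) = 0 → root.
Roots: {0, 1, 2}.

3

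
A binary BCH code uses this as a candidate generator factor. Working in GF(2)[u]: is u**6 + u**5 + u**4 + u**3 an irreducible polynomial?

No

Write P(u) = u**6 + u**5 + u**4 + u**3.
Check for roots in GF(2): P(0) = 0 → root; P(1) = 0 → root.
P(0) = 0, so (u) divides P(u); P is reducible.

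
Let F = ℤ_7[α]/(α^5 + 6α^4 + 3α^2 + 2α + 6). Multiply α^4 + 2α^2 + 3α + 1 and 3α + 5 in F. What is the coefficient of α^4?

Multiply in ℤ_7[α]: (α^4 + 2α^2 + 3α + 1)·(3α + 5) = 3α^5 + 5α^4 + 6α^3 + 5α^2 + 4α + 5.
Reduce using α^5 ≡ α^4 + 4α^2 + 5α + 1 (mod α^5 + 6α^4 + 3α^2 + 2α + 6).
Reduced: α^4 + 6α^3 + 3α^2 + 5α + 1.

1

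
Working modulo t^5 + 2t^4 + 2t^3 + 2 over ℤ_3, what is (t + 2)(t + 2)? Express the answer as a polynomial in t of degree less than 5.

Multiply in ℤ_3[t]: (t + 2)·(t + 2) = t^2 + t + 1.
Reduced: t^2 + t + 1.

t^2 + t + 1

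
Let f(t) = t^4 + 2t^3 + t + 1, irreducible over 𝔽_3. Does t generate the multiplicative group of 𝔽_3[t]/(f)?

No

|GF(3^4)^×| = 3^4 − 1 = 80. Prime factorization: 80 = 2^4·5.
f is primitive ⇔ t has order 80 in GF(3)[t]/(f), i.e. t^(80/q) ≠ 1 for each prime q | 80.
t^(40) mod f = 1
t^(16) mod f = 2t^2 + 2t + 1.
Since t^(40) = 1, the order of t divides 40 < 80; not primitive.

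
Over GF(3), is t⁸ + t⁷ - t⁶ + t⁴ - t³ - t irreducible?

No

Write g(t) = t⁸ + t⁷ - t⁶ + t⁴ - t³ - t.
Check for roots in GF(3): g(0) = 0 → root; g(1) = 0 → root; g(2) = 2.
g(0) = 0, so (t) divides g(t); g is reducible.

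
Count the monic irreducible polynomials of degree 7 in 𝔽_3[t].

312

The number of monic irreducibles of degree 7 over GF(3) is (1/7)·Σ_{d∣7} μ(7/d) 3^d.
Divisors of 7: 1, 7; μ(7/d) for each: -1, 1.
Σ = − 3^1 + 3^7 = 2184.
N = 2184/7 = 312.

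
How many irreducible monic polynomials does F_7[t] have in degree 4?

588

By the necklace-counting formula, N_7(4) = (1/4) Σ_{d|4} μ(4/d)·7^d.
Divisors of 4: 1, 2, 4; μ(4/d) for each: 0, -1, 1.
Σ = − 7^2 + 7^4 = 2352.
N = 2352/4 = 588.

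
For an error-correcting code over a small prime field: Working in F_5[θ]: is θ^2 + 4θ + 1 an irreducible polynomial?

Yes

Write m(θ) = θ^2 + 4θ + 1.
Check for roots in F_5: m(0) = 1; m(1) = 1; m(2) = 3; m(3) = 2; m(4) = 3.
No roots. A degree-2 polynomial over a field with no linear factor is irreducible.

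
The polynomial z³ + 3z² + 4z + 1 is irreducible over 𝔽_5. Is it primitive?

No

Write f(z) = z³ + 3z² + 4z + 1.
|GF(5^3)^×| = 5^3 − 1 = 124. Prime factorization: 124 = 2^2·31.
f is primitive ⇔ z has order 124 in GF(5)[z]/(f), i.e. z^(124/q) ≠ 1 for each prime q | 124.
z^(62) mod f = 1
z^(4) mod f = z + 3.
Since z^(62) = 1, the order of z divides 62 < 124; not primitive.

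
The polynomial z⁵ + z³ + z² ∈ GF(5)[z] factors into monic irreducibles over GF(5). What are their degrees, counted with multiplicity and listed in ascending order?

Write g(z) = z⁵ + z³ + z².
Roots in GF(5): g(0) = 0 → root; g(1) = 3; g(2) = 4; g(3) = 4; g(4) = 4.
Linear factors from roots: (z).
Complete factorization: g(z) = (z)^2·(z³ + z + 1).
Factor degrees with multiplicity: 1 + 1 + 3 = 5.

1, 1, 3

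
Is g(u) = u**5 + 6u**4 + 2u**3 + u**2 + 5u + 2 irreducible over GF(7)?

Check for roots in GF(7): g(0) = 2; g(1) = 3; g(2) = 6; g(3) = 4; g(4) = 3; g(5) = 2; g(6) = 1.
No roots, so no linear factors.
Degree-2 irreducible divisors: test the 21 monic irreducibles of degree 2 over GF(7).
None of them divide g (all give nonzero remainder).
No irreducible factor of degree ≤ 2 exists, so g is irreducible over GF(7).

Yes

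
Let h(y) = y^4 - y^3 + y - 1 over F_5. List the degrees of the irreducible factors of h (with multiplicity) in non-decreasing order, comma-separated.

Roots in F_5: h(0) = 4; h(1) = 0 → root; h(2) = 4; h(3) = 1; h(4) = 0 → root.
Linear factors from roots: (y - 1), (y + 1).
Complete factorization: h(y) = (y + 1)·(y - 1)·(y^2 - y + 1).
Factor degrees with multiplicity: 1 + 1 + 2 = 4.

1, 1, 2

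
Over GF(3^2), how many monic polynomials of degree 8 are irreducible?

By the necklace-counting formula, N_9(8) = (1/8) Σ_{d|8} μ(8/d)·9^d.
Divisors of 8: 1, 2, 4, 8; μ(8/d) for each: 0, 0, -1, 1.
Σ = − 9^4 + 9^8 = 43040160.
N = 43040160/8 = 5380020.

5380020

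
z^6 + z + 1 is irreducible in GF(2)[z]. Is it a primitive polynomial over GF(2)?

Write f(z) = z^6 + z + 1.
|GF(2^6)^×| = 2^6 − 1 = 63. Prime factorization: 63 = 3^2·7.
f is primitive ⇔ z has order 63 in GF(2)[z]/(f), i.e. z^(63/q) ≠ 1 for each prime q | 63.
z^(21) mod f = z^5 + z^4 + z^3 + z + 1.
z^(9) mod f = z^4 + z^3.
None equal 1, so z has full order 63; f is primitive.

Yes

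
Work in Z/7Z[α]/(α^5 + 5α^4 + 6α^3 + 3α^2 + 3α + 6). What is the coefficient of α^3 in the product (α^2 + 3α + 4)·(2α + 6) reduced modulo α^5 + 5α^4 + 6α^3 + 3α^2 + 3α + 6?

Multiply in Z/7Z[α]: (α^2 + 3α + 4)·(2α + 6) = 2α^3 + 5α^2 + 5α + 3.
Reduced: 2α^3 + 5α^2 + 5α + 3.

2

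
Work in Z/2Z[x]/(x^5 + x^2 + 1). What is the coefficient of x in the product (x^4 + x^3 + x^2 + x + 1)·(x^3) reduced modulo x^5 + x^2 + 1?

1

Multiply in Z/2Z[x]: (x^4 + x^3 + x^2 + x + 1)·(x^3) = x^7 + x^6 + x^5 + x^4 + x^3.
Reduce using x^5 ≡ x^2 + 1 (mod x^5 + x^2 + 1).
Reduced: x + 1.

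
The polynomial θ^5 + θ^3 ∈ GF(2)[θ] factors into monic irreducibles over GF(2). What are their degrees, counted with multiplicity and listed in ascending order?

Write h(θ) = θ^5 + θ^3.
Roots in GF(2): h(0) = 0 → root; h(1) = 0 → root.
Linear factors from roots: (θ), (θ + 1).
Complete factorization: h(θ) = (θ + 1)^2·(θ)^3.
Factor degrees with multiplicity: 1 + 1 + 1 + 1 + 1 = 5.

1, 1, 1, 1, 1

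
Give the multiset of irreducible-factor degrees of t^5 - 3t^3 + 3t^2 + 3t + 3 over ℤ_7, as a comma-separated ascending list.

Write h(t) = t^5 - 3t^3 + 3t^2 + 3t + 3.
Linear factors from roots: (t - 1).
Complete factorization: h(t) = (t - 1)·(t^2 + 1)·(t^2 + t - 3).
Factor degrees with multiplicity: 1 + 2 + 2 = 5.

1, 2, 2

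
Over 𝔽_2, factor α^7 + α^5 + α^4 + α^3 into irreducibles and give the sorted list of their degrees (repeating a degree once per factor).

Write h(α) = α^7 + α^5 + α^4 + α^3.
Roots in 𝔽_2: h(0) = 0 → root; h(1) = 0 → root.
Linear factors from roots: (α), (α + 1).
Complete factorization: h(α) = (α + 1)·(α)^3·(α^3 + α^2 + 1).
Factor degrees with multiplicity: 1 + 1 + 1 + 1 + 3 = 7.

1, 1, 1, 1, 3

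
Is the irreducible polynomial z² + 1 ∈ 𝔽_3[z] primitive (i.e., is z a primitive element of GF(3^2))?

Write f(z) = z² + 1.
|GF(3^2)^×| = 3^2 − 1 = 8. Prime factorization: 8 = 2^3.
f is primitive ⇔ z has order 8 in GF(3)[z]/(f), i.e. z^(8/q) ≠ 1 for each prime q | 8.
z^(4) mod f = 1
Since z^(4) = 1, the order of z divides 4 < 8; not primitive.

No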